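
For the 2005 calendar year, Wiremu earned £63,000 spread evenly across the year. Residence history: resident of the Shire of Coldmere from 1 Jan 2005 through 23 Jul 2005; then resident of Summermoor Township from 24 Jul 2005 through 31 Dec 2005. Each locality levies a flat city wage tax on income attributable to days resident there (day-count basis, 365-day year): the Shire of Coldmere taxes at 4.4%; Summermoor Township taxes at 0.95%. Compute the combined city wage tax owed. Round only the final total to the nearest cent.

The Shire of Coldmere, 1 Jan – 23 Jul 2005: 204 days → £63,000 × 4.4% × 204/365 = £1,549.2822
Summermoor Township, 24 Jul – 31 Dec 2005: 161 days → £63,000 × 0.95% × 161/365 = £263.9959
Total = £1,813.2781

£1,813.28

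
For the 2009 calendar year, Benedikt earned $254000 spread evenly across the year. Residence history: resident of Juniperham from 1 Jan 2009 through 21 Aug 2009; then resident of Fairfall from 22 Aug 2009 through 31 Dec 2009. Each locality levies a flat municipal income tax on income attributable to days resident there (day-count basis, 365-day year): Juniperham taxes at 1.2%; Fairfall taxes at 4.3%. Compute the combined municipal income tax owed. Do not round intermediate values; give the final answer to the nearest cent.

Juniperham, 1 Jan – 21 Aug 2009: 233 days → $254000 × 1.2% × 233/365 = $1945.7096
Fairfall, 22 Aug – 31 Dec 2009: 132 days → $254000 × 4.3% × 132/365 = $3949.8740
Total = $5895.5836

$5895.58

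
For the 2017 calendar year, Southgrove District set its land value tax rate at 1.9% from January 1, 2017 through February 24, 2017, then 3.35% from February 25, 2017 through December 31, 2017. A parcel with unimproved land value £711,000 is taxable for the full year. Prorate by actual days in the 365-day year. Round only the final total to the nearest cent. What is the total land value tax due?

£22,265.01

January 1 – February 24, 2017: 55 days at 1.9% → £711,000 × 1.9% × 55/365 = £2,035.6027
February 25 – December 31, 2017: 310 days at 3.35% → £711,000 × 3.35% × 310/365 = £20,229.4110
Total = £22,265.0137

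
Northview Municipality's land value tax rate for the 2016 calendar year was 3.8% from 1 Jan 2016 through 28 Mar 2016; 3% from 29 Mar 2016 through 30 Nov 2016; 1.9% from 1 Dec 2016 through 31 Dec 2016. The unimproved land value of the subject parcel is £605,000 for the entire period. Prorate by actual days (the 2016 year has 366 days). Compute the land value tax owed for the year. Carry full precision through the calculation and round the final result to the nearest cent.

£18,750.04

1 Jan – 28 Mar 2016: 88 days at 3.8% → £605,000 × 3.8% × 88/366 = £5,527.6503
29 Mar – 30 Nov 2016: 247 days at 3% → £605,000 × 3% × 247/366 = £12,248.7705
1 Dec – 31 Dec 2016: 31 days at 1.9% → £605,000 × 1.9% × 31/366 = £973.6202
Total = £18,750.0410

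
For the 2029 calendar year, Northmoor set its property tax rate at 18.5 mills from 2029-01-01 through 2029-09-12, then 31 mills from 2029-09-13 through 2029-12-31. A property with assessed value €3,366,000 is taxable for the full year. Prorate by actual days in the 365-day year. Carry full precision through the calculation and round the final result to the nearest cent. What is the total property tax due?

2029-01-01 to 2029-09-12: 255 days at 18.5 mills → €3,366,000 × 1.85% × 255/365 = €43,504.3973
2029-09-13 to 2029-12-31: 110 days at 31 mills → €3,366,000 × 3.1% × 110/365 = €31,446.7397
Total = €74,951.1370

€74,951.14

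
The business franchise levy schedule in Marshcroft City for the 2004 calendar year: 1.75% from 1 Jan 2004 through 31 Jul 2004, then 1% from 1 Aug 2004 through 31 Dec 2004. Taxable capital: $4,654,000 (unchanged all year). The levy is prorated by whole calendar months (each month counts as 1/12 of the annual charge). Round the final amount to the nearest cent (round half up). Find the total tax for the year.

1 Jan – 31 Jul 2004: 7 months at 1.75% → $4,654,000 × 1.75% × 7/12 = $47,509.5833
1 Aug – 31 Dec 2004: 5 months at 1% → $4,654,000 × 1% × 5/12 = $19,391.6667
Total = $66,901.2500

$66,901.25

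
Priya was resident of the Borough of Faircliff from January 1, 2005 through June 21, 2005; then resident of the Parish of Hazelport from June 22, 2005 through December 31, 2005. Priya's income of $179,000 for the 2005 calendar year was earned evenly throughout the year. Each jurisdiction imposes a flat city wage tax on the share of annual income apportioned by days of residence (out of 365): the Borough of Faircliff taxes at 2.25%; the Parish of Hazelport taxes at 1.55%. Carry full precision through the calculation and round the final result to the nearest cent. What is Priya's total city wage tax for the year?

$3,364.95

The Borough of Faircliff, January 1 – June 21, 2005: 172 days → $179,000 × 2.25% × 172/365 = $1,897.8904
The Parish of Hazelport, June 22 – December 31, 2005: 193 days → $179,000 × 1.55% × 193/365 = $1,467.0644
Total = $3,364.9548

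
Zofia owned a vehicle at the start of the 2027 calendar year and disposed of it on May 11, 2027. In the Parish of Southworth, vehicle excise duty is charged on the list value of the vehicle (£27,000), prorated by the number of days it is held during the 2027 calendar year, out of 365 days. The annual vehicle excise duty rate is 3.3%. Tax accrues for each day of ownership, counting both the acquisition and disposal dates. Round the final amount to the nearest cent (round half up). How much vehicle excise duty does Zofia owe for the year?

Days held (January 1 – May 11, 2027): 131 out of 365
Tax = £27,000 × 3.3% × 131/365 = £319.7836

£319.78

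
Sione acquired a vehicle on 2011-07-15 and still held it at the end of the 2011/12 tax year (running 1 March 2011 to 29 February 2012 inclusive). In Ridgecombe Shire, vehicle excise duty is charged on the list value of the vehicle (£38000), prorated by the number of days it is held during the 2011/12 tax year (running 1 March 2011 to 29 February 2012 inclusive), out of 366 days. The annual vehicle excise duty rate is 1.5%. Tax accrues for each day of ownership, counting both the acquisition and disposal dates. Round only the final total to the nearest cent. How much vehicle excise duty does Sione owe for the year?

Days held (2011-07-15 to 2012-02-29): 230 out of 366
Tax = £38000 × 1.5% × 230/366 = £358.1967

£358.20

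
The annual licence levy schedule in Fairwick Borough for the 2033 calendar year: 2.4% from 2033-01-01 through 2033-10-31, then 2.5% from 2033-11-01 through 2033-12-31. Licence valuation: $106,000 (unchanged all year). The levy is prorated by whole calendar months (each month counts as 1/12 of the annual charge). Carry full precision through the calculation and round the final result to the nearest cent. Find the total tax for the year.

$2,561.67

2033-01-01 to 2033-10-31: 10 months at 2.4% → $106,000 × 2.4% × 10/12 = $2,120.0000
2033-11-01 to 2033-12-31: 2 months at 2.5% → $106,000 × 2.5% × 2/12 = $441.6667
Total = $2,561.6667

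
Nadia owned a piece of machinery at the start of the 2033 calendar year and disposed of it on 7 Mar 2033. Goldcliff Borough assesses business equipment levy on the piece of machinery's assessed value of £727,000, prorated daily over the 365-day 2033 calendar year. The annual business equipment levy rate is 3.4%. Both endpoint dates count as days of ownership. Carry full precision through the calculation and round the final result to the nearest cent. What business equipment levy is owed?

£4,469.56

Days held (1 Jan – 7 Mar 2033): 66 out of 365
Tax = £727,000 × 3.4% × 66/365 = £4,469.5562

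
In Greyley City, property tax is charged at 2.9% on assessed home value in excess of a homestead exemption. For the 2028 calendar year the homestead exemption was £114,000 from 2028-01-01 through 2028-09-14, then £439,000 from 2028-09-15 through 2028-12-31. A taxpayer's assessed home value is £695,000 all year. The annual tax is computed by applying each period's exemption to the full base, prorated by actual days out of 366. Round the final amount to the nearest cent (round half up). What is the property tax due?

£14,067.85

2028-01-01 to 2028-09-14: 258 days, exemption £114,000 → (£695,000 − £114,000) × 2.9% × 258/366 = £11,877.1639
2028-09-15 to 2028-12-31: 108 days, exemption £439,000 → (£695,000 − £439,000) × 2.9% × 108/366 = £2,190.6885
Total = £14,067.8525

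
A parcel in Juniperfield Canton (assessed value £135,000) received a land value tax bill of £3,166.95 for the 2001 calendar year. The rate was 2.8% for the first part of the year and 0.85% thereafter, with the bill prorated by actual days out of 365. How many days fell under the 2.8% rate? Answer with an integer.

Let d = days at the first rate; then 365 − d days at the second rate.
£135,000 × [2.8%·d + 0.85%·(365−d)] / 365 = £3,166.95
Solving gives d = 280, so the new rate took effect on 8 Oct 2001.

280 days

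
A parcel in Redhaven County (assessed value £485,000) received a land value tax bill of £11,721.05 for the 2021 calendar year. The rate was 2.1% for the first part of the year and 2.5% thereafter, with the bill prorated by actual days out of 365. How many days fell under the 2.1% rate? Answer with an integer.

76 days

Let d = days at the first rate; then 365 − d days at the second rate.
£485,000 × [2.1%·d + 2.5%·(365−d)] / 365 = £11,721.05
Solving gives d = 76, so the new rate took effect on March 18, 2021.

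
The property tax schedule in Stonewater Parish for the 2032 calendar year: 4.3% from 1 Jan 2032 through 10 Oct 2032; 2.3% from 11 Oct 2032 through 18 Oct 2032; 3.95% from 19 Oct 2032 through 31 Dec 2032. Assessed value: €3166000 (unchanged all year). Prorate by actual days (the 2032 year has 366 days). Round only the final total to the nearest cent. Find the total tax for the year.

€132513.54

1 Jan – 10 Oct 2032: 284 days at 4.3% → €3166000 × 4.3% × 284/366 = €105637.1366
11 Oct – 18 Oct 2032: 8 days at 2.3% → €3166000 × 2.3% × 8/366 = €1591.6503
19 Oct – 31 Dec 2032: 74 days at 3.95% → €3166000 × 3.95% × 74/366 = €25284.7486
Total = €132513.5355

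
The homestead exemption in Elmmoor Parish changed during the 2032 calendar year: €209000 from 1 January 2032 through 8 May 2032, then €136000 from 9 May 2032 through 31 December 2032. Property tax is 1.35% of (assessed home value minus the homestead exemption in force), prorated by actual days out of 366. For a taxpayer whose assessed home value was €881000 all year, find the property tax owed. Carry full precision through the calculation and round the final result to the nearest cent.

1 January – 8 May 2032: 129 days, exemption €209000 → (€881000 − €209000) × 1.35% × 129/366 = €3197.5082
9 May – 31 December 2032: 237 days, exemption €136000 → (€881000 − €136000) × 1.35% × 237/366 = €6512.6434
Total = €9710.1516

€9710.15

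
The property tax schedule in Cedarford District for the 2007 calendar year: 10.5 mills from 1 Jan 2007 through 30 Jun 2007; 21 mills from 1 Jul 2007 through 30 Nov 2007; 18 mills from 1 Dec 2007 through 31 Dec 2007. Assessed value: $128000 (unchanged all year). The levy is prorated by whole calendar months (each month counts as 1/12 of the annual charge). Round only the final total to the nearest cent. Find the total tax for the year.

$1984.00

1 Jan – 30 Jun 2007: 6 months at 10.5 mills → $128000 × 1.05% × 6/12 = $672.0000
1 Jul – 30 Nov 2007: 5 months at 21 mills → $128000 × 2.1% × 5/12 = $1120.0000
1 Dec – 31 Dec 2007: 1 month at 18 mills → $128000 × 1.8% × 1/12 = $192.0000
Total = $1984.0000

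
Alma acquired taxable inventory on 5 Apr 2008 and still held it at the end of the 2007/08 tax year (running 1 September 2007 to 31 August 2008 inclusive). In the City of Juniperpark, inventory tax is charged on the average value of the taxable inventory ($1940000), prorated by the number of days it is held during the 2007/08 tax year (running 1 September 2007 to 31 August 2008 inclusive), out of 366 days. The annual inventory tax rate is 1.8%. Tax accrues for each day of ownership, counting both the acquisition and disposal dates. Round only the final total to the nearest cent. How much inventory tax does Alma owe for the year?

$14216.07

Days held (5 Apr – 31 Aug 2008): 149 out of 366
Tax = $1940000 × 1.8% × 149/366 = $14216.0656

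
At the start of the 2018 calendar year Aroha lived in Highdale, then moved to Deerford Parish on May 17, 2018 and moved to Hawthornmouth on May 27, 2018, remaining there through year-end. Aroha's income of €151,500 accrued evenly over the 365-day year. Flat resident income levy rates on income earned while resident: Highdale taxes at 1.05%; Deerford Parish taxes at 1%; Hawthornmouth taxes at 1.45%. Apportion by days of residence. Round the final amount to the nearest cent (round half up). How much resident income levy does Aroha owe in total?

Highdale, January 1 – May 16, 2018: 136 days → €151,500 × 1.05% × 136/365 = €592.7178
Deerford Parish, May 17 – May 26, 2018: 10 days → €151,500 × 1% × 10/365 = €41.5068
Hawthornmouth, May 27 – December 31, 2018: 219 days → €151,500 × 1.45% × 219/365 = €1,318.0500
Total = €1,952.2747

€1,952.27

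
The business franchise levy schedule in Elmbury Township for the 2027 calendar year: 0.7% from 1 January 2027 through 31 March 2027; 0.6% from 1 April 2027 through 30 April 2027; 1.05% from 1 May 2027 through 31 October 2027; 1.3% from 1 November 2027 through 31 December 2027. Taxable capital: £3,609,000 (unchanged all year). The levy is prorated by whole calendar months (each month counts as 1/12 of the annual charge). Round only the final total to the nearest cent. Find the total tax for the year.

1 January – 31 March 2027: 3 months at 0.7% → £3,609,000 × 0.7% × 3/12 = £6,315.7500
1 April – 30 April 2027: 1 month at 0.6% → £3,609,000 × 0.6% × 1/12 = £1,804.5000
1 May – 31 October 2027: 6 months at 1.05% → £3,609,000 × 1.05% × 6/12 = £18,947.2500
1 November – 31 December 2027: 2 months at 1.3% → £3,609,000 × 1.3% × 2/12 = £7,819.5000
Total = £34,887.0000

£34,887.00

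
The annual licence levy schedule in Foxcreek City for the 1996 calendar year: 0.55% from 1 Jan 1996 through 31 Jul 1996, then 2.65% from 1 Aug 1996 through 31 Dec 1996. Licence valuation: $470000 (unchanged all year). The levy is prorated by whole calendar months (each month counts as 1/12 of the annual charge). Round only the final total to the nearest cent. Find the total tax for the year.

1 Jan – 31 Jul 1996: 7 months at 0.55% → $470000 × 0.55% × 7/12 = $1507.9167
1 Aug – 31 Dec 1996: 5 months at 2.65% → $470000 × 2.65% × 5/12 = $5189.5833
Total = $6697.5000

$6697.50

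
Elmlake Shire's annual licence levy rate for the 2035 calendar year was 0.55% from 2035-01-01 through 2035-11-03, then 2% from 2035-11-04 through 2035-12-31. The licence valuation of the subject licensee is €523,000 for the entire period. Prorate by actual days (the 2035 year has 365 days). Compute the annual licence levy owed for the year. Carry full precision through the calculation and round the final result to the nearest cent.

€4,081.55

2035-01-01 to 2035-11-03: 307 days at 0.55% → €523,000 × 0.55% × 307/365 = €2,419.4123
2035-11-04 to 2035-12-31: 58 days at 2% → €523,000 × 2% × 58/365 = €1,662.1370
Total = €4,081.5493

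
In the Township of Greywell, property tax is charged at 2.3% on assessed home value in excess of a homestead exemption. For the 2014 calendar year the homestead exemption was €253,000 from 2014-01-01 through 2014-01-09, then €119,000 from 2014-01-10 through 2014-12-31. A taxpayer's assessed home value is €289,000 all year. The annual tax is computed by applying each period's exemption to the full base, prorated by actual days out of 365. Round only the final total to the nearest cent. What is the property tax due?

€3,834.01

2014-01-01 to 2014-01-09: 9 days, exemption €253,000 → (€289,000 − €253,000) × 2.3% × 9/365 = €20.4164
2014-01-10 to 2014-12-31: 356 days, exemption €119,000 → (€289,000 − €119,000) × 2.3% × 356/365 = €3,813.5890
Total = €3,834.0055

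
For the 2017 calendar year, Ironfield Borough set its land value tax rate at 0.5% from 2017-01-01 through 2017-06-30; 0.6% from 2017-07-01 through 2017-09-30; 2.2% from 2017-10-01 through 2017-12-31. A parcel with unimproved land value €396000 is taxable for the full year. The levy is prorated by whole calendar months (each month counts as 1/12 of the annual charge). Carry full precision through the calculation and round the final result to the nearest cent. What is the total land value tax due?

€3762.00

2017-01-01 to 2017-06-30: 6 months at 0.5% → €396000 × 0.5% × 6/12 = €990.0000
2017-07-01 to 2017-09-30: 3 months at 0.6% → €396000 × 0.6% × 3/12 = €594.0000
2017-10-01 to 2017-12-31: 3 months at 2.2% → €396000 × 2.2% × 3/12 = €2178.0000
Total = €3762.0000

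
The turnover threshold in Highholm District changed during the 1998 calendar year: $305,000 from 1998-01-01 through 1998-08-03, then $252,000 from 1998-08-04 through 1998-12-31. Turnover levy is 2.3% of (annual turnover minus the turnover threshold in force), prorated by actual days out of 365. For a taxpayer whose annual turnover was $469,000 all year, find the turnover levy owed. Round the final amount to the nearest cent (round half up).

$4,272.96

1998-01-01 to 1998-08-03: 215 days, exemption $305,000 → ($469,000 − $305,000) × 2.3% × 215/365 = $2,221.8630
1998-08-04 to 1998-12-31: 150 days, exemption $252,000 → ($469,000 − $252,000) × 2.3% × 150/365 = $2,051.0959
Total = $4,272.9589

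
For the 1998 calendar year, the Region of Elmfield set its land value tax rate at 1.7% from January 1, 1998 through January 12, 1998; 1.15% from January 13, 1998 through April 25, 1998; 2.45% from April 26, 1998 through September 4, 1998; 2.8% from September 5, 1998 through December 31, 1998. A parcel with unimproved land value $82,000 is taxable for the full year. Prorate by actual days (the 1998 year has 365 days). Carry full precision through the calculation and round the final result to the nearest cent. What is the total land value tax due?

$1,780.75

January 1 – January 12, 1998: 12 days at 1.7% → $82,000 × 1.7% × 12/365 = $45.8301
January 13 – April 25, 1998: 103 days at 1.15% → $82,000 × 1.15% × 103/365 = $266.1068
April 26 – September 4, 1998: 132 days at 2.45% → $82,000 × 2.45% × 132/365 = $726.5425
September 5 – December 31, 1998: 118 days at 2.8% → $82,000 × 2.8% × 118/365 = $742.2685
Total = $1,780.7479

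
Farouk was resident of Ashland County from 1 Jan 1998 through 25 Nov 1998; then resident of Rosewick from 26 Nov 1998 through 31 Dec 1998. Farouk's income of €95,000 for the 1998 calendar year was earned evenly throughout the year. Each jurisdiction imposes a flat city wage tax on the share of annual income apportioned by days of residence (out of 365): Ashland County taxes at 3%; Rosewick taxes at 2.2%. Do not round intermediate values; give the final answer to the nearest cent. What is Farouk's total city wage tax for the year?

Ashland County, 1 Jan – 25 Nov 1998: 329 days → €95,000 × 3% × 329/365 = €2,568.9041
Rosewick, 26 Nov – 31 Dec 1998: 36 days → €95,000 × 2.2% × 36/365 = €206.1370
Total = €2,775.0411

€2,775.04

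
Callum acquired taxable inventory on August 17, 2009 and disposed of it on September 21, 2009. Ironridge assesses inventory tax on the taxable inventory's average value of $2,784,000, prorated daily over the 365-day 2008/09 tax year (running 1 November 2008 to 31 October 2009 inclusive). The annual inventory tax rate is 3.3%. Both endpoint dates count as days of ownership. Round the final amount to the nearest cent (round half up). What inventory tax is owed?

Days held (August 17 – September 21, 2009): 36 out of 365
Tax = $2,784,000 × 3.3% × 36/365 = $9,061.3479

$9,061.35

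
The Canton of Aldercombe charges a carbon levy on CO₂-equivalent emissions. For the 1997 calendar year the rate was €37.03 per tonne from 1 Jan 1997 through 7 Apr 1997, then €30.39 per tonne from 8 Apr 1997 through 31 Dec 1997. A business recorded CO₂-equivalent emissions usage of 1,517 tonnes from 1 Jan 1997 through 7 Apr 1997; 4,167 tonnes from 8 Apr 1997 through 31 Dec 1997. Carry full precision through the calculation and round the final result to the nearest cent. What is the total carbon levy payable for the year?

1 Jan – 7 Apr 1997: 1,517 tonnes at €37.03/tonne → €56,174.51
8 Apr – 31 Dec 1997: 4,167 tonnes at €30.39/tonne → €126,635.13

€182,809.64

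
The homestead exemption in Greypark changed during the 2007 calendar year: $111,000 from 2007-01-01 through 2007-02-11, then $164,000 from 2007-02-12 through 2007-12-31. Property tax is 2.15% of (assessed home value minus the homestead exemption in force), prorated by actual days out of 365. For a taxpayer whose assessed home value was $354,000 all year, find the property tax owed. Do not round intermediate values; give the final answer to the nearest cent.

2007-01-01 to 2007-02-11: 42 days, exemption $111,000 → ($354,000 − $111,000) × 2.15% × 42/365 = $601.1753
2007-02-12 to 2007-12-31: 323 days, exemption $164,000 → ($354,000 − $164,000) × 2.15% × 323/365 = $3,614.9452
Total = $4,216.1205

$4,216.12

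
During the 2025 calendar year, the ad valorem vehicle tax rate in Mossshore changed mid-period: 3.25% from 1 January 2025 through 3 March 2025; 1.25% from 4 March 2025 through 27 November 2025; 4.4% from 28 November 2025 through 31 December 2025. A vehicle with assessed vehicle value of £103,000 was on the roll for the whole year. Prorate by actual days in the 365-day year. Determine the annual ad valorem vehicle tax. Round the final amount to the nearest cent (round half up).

1 January – 3 March 2025: 62 days at 3.25% → £103,000 × 3.25% × 62/365 = £568.6164
4 March – 27 November 2025: 269 days at 1.25% → £103,000 × 1.25% × 269/365 = £948.8699
28 November – 31 December 2025: 34 days at 4.4% → £103,000 × 4.4% × 34/365 = £422.1589
Total = £1,939.6452

£1,939.65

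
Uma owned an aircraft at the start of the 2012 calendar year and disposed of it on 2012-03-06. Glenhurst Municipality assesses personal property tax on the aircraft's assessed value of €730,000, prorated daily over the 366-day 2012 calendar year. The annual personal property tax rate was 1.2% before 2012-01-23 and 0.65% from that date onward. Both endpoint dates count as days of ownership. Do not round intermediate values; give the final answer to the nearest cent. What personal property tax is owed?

€1,096.99

2012-01-01 to 2012-01-22: 22 days at 1.2% → €730,000 × 1.2% × 22/366 = €526.5574
2012-01-23 to 2012-03-06: 44 days at 0.65% → €730,000 × 0.65% × 44/366 = €570.4372
Total = €1,096.9945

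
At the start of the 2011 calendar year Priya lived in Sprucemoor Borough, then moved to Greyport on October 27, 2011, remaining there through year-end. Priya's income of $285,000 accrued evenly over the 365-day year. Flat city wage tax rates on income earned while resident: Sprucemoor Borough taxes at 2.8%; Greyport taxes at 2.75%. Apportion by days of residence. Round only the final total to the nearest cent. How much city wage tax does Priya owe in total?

$7,954.23

Sprucemoor Borough, January 1 – October 26, 2011: 299 days → $285,000 × 2.8% × 299/365 = $6,537.0411
Greyport, October 27 – December 31, 2011: 66 days → $285,000 × 2.75% × 66/365 = $1,417.1918
Total = $7,954.2329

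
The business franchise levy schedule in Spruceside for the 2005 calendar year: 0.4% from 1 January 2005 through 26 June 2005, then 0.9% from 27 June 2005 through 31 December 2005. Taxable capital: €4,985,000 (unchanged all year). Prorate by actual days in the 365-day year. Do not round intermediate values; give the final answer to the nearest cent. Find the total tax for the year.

€32,778.08

1 January – 26 June 2005: 177 days at 0.4% → €4,985,000 × 0.4% × 177/365 = €9,669.5342
27 June – 31 December 2005: 188 days at 0.9% → €4,985,000 × 0.9% × 188/365 = €23,108.5479
Total = €32,778.0822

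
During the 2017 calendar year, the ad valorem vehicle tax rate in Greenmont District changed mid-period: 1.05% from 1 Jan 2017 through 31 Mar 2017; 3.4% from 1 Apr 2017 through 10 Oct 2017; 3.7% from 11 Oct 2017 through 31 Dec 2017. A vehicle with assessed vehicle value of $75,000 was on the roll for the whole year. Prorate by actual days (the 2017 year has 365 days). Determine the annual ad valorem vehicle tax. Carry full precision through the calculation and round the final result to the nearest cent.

$2,165.96

1 Jan – 31 Mar 2017: 90 days at 1.05% → $75,000 × 1.05% × 90/365 = $194.1781
1 Apr – 10 Oct 2017: 193 days at 3.4% → $75,000 × 3.4% × 193/365 = $1,348.3562
11 Oct – 31 Dec 2017: 82 days at 3.7% → $75,000 × 3.7% × 82/365 = $623.4247
Total = $2,165.9589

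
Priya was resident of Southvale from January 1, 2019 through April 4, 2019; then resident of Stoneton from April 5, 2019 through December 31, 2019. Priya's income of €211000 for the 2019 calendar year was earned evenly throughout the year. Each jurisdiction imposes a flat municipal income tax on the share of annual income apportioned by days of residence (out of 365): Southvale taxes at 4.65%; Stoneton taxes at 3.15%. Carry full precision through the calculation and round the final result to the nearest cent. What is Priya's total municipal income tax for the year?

Southvale, January 1 – April 4, 2019: 94 days → €211000 × 4.65% × 94/365 = €2526.7973
Stoneton, April 5 – December 31, 2019: 271 days → €211000 × 3.15% × 271/365 = €4934.7986
Total = €7461.5959

€7461.60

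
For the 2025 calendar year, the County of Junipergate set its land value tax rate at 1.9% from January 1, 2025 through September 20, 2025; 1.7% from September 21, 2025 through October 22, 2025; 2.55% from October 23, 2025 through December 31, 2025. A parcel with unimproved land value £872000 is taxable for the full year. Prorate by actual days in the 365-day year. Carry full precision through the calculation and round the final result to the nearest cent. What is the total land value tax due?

£17502.12

January 1 – September 20, 2025: 263 days at 1.9% → £872000 × 1.9% × 263/365 = £11938.0384
September 21 – October 22, 2025: 32 days at 1.7% → £872000 × 1.7% × 32/365 = £1299.6384
October 23 – December 31, 2025: 70 days at 2.55% → £872000 × 2.55% × 70/365 = £4264.4384
Total = £17502.1151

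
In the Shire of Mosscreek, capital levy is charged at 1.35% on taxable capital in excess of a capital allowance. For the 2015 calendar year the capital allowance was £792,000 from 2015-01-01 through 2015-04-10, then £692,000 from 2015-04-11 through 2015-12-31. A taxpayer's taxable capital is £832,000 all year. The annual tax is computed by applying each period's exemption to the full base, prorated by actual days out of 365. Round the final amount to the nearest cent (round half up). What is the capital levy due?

£1,520.14

2015-01-01 to 2015-04-10: 100 days, exemption £792,000 → (£832,000 − £792,000) × 1.35% × 100/365 = £147.9452
2015-04-11 to 2015-12-31: 265 days, exemption £692,000 → (£832,000 − £692,000) × 1.35% × 265/365 = £1,372.1918
Total = £1,520.1370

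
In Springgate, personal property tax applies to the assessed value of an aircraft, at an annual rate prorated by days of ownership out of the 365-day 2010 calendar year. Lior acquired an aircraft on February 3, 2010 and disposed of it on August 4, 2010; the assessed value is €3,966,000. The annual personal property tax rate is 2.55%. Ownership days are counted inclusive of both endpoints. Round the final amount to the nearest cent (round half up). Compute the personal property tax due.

€50,705.04

Days held (February 3 – August 4, 2010): 183 out of 365
Tax = €3,966,000 × 2.55% × 183/365 = €50,705.0384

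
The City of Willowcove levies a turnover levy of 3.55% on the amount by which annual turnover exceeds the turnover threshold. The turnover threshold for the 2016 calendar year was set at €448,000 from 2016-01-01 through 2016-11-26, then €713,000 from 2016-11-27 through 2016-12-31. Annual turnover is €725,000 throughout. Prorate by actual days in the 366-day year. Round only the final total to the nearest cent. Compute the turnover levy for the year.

€8,933.88

2016-01-01 to 2016-11-26: 331 days, exemption €448,000 → (€725,000 − €448,000) × 3.55% × 331/366 = €8,893.1380
2016-11-27 to 2016-12-31: 35 days, exemption €713,000 → (€725,000 − €713,000) × 3.55% × 35/366 = €40.7377
Total = €8,933.8757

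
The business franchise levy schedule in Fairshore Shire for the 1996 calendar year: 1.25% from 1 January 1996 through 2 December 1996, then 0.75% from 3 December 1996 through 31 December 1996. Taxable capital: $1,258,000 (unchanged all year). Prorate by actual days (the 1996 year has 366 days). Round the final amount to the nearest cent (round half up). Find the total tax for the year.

$15,226.61

1 January – 2 December 1996: 337 days at 1.25% → $1,258,000 × 1.25% × 337/366 = $14,479.0301
3 December – 31 December 1996: 29 days at 0.75% → $1,258,000 × 0.75% × 29/366 = $747.5820
Total = $15,226.6120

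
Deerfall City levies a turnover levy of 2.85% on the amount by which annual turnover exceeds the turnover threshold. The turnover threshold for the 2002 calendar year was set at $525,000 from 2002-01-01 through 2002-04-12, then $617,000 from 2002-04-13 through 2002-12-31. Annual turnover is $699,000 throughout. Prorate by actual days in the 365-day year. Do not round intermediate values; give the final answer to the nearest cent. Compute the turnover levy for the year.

$3,069.72

2002-01-01 to 2002-04-12: 102 days, exemption $525,000 → ($699,000 − $525,000) × 2.85% × 102/365 = $1,385.8027
2002-04-13 to 2002-12-31: 263 days, exemption $617,000 → ($699,000 − $617,000) × 2.85% × 263/365 = $1,683.9205
Total = $3,069.7233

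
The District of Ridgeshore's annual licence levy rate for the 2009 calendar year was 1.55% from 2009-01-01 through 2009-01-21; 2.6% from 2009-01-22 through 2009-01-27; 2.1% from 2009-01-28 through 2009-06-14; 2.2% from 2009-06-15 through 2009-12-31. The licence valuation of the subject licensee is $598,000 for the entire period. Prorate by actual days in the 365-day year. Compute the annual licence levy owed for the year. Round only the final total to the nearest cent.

2009-01-01 to 2009-01-21: 21 days at 1.55% → $598,000 × 1.55% × 21/365 = $533.2849
2009-01-22 to 2009-01-27: 6 days at 2.6% → $598,000 × 2.6% × 6/365 = $255.5836
2009-01-28 to 2009-06-14: 138 days at 2.1% → $598,000 × 2.1% × 138/365 = $4,747.9562
2009-06-15 to 2009-12-31: 200 days at 2.2% → $598,000 × 2.2% × 200/365 = $7,208.7671
Total = $12,745.5918

$12,745.59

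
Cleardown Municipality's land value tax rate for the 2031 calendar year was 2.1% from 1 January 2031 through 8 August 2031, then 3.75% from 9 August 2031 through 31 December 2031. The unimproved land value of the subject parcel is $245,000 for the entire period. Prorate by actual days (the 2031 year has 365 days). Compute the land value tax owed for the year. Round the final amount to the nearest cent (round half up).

$6,750.92

1 January – 8 August 2031: 220 days at 2.1% → $245,000 × 2.1% × 220/365 = $3,101.0959
9 August – 31 December 2031: 145 days at 3.75% → $245,000 × 3.75% × 145/365 = $3,649.8288
Total = $6,750.9247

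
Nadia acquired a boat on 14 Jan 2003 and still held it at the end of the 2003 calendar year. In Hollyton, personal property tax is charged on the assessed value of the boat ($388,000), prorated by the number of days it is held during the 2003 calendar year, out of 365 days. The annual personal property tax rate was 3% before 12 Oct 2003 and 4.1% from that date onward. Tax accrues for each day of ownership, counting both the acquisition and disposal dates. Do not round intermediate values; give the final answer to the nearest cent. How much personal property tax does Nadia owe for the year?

$12,172.57

14 Jan – 11 Oct 2003: 271 days at 3% → $388,000 × 3% × 271/365 = $8,642.3014
12 Oct – 31 Dec 2003: 81 days at 4.1% → $388,000 × 4.1% × 81/365 = $3,530.2685
Total = $12,172.5699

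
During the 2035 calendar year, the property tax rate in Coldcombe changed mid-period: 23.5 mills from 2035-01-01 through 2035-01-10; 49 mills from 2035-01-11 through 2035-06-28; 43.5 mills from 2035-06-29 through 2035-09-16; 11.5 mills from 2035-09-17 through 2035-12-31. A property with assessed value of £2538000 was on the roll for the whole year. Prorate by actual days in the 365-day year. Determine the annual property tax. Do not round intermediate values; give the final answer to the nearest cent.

2035-01-01 to 2035-01-10: 10 days at 23.5 mills → £2538000 × 2.35% × 10/365 = £1634.0548
2035-01-11 to 2035-06-28: 169 days at 49 mills → £2538000 × 4.9% × 169/365 = £57581.3096
2035-06-29 to 2035-09-16: 80 days at 43.5 mills → £2538000 × 4.35% × 80/365 = £24197.9178
2035-09-17 to 2035-12-31: 106 days at 11.5 mills → £2538000 × 1.15% × 106/365 = £8476.2247
Total = £91889.5068

£91889.51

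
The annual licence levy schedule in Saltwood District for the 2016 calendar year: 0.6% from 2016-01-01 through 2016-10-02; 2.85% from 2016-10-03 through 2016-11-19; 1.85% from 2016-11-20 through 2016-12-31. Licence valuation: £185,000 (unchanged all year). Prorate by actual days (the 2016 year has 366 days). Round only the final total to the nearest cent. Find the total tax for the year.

£1,921.27

2016-01-01 to 2016-10-02: 276 days at 0.6% → £185,000 × 0.6% × 276/366 = £837.0492
2016-10-03 to 2016-11-19: 48 days at 2.85% → £185,000 × 2.85% × 48/366 = £691.4754
2016-11-20 to 2016-12-31: 42 days at 1.85% → £185,000 × 1.85% × 42/366 = £392.7459
Total = £1,921.2705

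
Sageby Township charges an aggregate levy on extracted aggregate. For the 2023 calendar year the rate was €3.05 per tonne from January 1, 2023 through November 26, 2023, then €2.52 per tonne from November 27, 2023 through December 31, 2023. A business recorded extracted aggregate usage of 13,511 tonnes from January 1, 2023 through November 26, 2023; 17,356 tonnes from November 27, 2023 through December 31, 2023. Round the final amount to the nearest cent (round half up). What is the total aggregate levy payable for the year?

January 1 – November 26, 2023: 13,511 tonnes at €3.05/tonne → €41208.55
November 27 – December 31, 2023: 17,356 tonnes at €2.52/tonne → €43737.12

€84945.67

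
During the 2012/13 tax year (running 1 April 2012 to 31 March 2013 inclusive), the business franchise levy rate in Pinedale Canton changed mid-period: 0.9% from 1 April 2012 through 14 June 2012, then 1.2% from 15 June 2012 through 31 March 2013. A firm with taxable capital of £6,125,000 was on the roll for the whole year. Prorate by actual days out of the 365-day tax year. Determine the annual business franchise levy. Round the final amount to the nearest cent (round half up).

1 April – 14 June 2012: 75 days at 0.9% → £6,125,000 × 0.9% × 75/365 = £11,327.0548
15 June 2012 – 31 March 2013: 290 days at 1.2% → £6,125,000 × 1.2% × 290/365 = £58,397.2603
Total = £69,724.3151

£69,724.32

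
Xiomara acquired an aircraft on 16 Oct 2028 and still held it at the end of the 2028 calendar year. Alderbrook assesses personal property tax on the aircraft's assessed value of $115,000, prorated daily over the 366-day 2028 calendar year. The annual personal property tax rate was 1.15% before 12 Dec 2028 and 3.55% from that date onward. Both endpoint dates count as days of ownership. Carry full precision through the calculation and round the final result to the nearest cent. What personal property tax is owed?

$429.05

16 Oct – 11 Dec 2028: 57 days at 1.15% → $115,000 × 1.15% × 57/366 = $205.9631
12 Dec – 31 Dec 2028: 20 days at 3.55% → $115,000 × 3.55% × 20/366 = $223.0874
Total = $429.0505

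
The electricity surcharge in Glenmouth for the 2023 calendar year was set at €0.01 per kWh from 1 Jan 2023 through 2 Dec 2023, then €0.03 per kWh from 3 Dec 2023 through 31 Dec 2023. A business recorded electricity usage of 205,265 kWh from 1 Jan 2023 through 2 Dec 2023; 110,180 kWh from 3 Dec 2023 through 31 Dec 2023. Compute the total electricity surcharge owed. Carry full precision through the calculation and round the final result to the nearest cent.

€5,358.05

1 Jan – 2 Dec 2023: 205,265 kWh at €0.01/kWh → €2,052.65
3 Dec – 31 Dec 2023: 110,180 kWh at €0.03/kWh → €3,305.40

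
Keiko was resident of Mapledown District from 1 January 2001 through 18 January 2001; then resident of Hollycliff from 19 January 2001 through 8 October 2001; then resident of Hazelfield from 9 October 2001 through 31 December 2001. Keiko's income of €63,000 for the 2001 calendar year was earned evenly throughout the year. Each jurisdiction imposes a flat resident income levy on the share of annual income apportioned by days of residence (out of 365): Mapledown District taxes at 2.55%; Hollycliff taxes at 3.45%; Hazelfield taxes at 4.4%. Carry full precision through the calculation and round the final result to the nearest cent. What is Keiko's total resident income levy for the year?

€2,283.28

Mapledown District, 1 January – 18 January 2001: 18 days → €63,000 × 2.55% × 18/365 = €79.2247
Hollycliff, 19 January – 8 October 2001: 263 days → €63,000 × 3.45% × 263/365 = €1,566.1110
Hazelfield, 9 October – 31 December 2001: 84 days → €63,000 × 4.4% × 84/365 = €637.9397
Total = €2,283.2753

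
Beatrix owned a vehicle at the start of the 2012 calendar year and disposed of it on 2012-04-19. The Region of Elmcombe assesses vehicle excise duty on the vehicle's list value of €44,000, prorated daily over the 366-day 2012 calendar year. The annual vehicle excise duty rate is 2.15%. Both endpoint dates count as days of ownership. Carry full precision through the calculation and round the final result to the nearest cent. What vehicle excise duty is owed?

€284.32

Days held (2012-01-01 to 2012-04-19): 110 out of 366
Tax = €44,000 × 2.15% × 110/366 = €284.3169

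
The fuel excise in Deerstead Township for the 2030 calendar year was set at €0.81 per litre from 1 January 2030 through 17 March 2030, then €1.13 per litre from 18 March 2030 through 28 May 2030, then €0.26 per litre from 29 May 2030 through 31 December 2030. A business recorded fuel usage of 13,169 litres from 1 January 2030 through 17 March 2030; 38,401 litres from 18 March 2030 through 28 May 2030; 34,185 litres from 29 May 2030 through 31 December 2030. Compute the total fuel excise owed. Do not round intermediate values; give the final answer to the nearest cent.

1 January – 17 March 2030: 13,169 litres at €0.81/litre → €10,666.89
18 March – 28 May 2030: 38,401 litres at €1.13/litre → €43,393.13
29 May – 31 December 2030: 34,185 litres at €0.26/litre → €8,888.10

€62,948.12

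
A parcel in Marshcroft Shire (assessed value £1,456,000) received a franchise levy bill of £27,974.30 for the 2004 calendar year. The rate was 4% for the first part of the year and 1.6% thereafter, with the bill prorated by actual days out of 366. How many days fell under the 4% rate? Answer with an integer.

49 days

Let d = days at the first rate; then 366 − d days at the second rate.
£1,456,000 × [4%·d + 1.6%·(366−d)] / 366 = £27,974.30
Solving gives d = 49, so the new rate took effect on 19 February 2004.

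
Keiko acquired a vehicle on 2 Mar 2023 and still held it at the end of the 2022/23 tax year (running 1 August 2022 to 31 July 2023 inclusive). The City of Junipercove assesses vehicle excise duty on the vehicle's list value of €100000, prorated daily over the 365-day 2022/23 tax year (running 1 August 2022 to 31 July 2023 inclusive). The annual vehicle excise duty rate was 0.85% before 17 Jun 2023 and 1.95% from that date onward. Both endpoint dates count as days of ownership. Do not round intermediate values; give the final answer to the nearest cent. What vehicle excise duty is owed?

€489.59

2 Mar – 16 Jun 2023: 107 days at 0.85% → €100000 × 0.85% × 107/365 = €249.1781
17 Jun – 31 Jul 2023: 45 days at 1.95% → €100000 × 1.95% × 45/365 = €240.4110
Total = €489.5890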